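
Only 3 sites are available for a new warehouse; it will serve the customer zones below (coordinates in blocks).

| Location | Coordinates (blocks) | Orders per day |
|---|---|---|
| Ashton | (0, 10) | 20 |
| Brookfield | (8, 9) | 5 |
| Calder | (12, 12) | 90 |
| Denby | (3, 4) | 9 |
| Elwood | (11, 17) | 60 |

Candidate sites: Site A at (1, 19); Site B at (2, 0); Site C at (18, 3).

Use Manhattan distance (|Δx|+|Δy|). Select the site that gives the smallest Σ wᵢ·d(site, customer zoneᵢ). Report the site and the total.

Site A, total 2778 blocks

Total weighted distance at each candidate:
  Site A (1, 19): total = 2778
  Site B (2, 0): total = 3900
  Site C (18, 3): total = 3334
Minimum is at Site A with total 2778 blocks.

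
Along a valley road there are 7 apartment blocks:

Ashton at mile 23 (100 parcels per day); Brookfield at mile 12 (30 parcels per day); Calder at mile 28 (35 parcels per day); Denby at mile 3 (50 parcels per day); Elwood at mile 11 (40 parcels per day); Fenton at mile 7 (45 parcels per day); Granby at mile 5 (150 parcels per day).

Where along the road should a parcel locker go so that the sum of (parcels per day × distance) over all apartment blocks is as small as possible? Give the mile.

For a sum of weighted absolute distances on a line, the optimum is the weighted median (not the mean). Total weight W = 450; half-weight = 225.
Sort by position and accumulate weight:
  mile 3 (Denby, w=50) → cum 50
  mile 5 (Granby, w=150) → cum 200
  mile 7 (Fenton, w=45) → cum 245  ≥ 225 → median here
  mile 11 (Elwood, w=40) → cum 285
  mile 12 (Brookfield, w=30) → cum 315
  mile 23 (Ashton, w=100) → cum 415
  mile 28 (Calder, w=35) → cum 450
Optimal location: mile 7.

x = 7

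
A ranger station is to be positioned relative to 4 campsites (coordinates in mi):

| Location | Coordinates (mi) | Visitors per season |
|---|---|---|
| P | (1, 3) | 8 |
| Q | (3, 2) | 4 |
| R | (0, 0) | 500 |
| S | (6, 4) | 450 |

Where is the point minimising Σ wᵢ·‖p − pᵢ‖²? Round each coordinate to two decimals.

The minimiser of Σwᵢ‖p−pᵢ‖² is the weighted centroid p* = (Σwᵢpᵢ)/(Σwᵢ).
Σwᵢ = 962.
Σwᵢxᵢ = 8·1 + 4·3 + 500·0 + 450·6 = 2720.
Σwᵢyᵢ = 8·3 + 4·2 + 500·0 + 450·4 = 1832.
x* = 2720/962 = 2.83, y* = 1832/962 = 1.90.

(2.83, 1.90)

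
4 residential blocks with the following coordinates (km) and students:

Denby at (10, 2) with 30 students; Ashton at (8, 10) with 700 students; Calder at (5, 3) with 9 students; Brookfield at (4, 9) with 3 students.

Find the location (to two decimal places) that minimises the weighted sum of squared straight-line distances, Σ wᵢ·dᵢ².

(8.03, 9.59)

The minimiser of Σwᵢ‖p−pᵢ‖² is the weighted centroid p* = (Σwᵢpᵢ)/(Σwᵢ).
Σwᵢ = 742.
Σwᵢxᵢ = 30·10 + 700·8 + 9·5 + 3·4 = 5957.
Σwᵢyᵢ = 30·2 + 700·10 + 9·3 + 3·9 = 7114.
x* = 5957/742 = 8.03, y* = 7114/742 = 9.59.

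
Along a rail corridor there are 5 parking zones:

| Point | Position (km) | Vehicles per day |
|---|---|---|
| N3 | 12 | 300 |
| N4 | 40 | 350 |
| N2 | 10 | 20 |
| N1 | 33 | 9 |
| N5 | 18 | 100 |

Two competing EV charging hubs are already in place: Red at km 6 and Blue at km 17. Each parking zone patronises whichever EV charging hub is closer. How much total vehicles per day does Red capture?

The indifferent point is the midpoint (6+17)/2 = 11.5; parking zones left of it (closer to Red at 6) go to Red, those right go to Blue.
  N2 at 10 (w=20) → Red
  N3 at 12 (w=300) → Blue
  N5 at 18 (w=100) → Blue
  N1 at 33 (w=9) → Blue
  N4 at 40 (w=350) → Blue
Red captures 20; Blue captures 759.

20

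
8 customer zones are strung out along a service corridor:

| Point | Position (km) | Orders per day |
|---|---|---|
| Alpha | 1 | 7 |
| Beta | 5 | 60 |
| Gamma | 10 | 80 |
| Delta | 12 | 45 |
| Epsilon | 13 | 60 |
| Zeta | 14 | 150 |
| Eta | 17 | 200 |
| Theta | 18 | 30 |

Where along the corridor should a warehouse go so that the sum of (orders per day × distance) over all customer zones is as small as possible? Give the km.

For a sum of weighted absolute distances on a line, the optimum is the weighted median (not the mean). Total weight W = 632; half-weight = 316.
Sort by position and accumulate weight:
  km 1 (Alpha, w=7) → cum 7
  km 5 (Beta, w=60) → cum 67
  km 10 (Gamma, w=80) → cum 147
  km 12 (Delta, w=45) → cum 192
  km 13 (Epsilon, w=60) → cum 252
  km 14 (Zeta, w=150) → cum 402  ≥ 316 → median here
  km 17 (Eta, w=200) → cum 602
  km 18 (Theta, w=30) → cum 632
Optimal location: km 14.

x = 14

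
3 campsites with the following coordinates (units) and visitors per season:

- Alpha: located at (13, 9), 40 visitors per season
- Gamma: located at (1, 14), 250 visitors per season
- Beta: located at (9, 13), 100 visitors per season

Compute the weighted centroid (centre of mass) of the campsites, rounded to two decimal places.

The minimiser of Σwᵢ‖p−pᵢ‖² is the weighted centroid p* = (Σwᵢpᵢ)/(Σwᵢ).
Σwᵢ = 390.
Σwᵢxᵢ = 40·13 + 250·1 + 100·9 = 1670.
Σwᵢyᵢ = 40·9 + 250·14 + 100·13 = 5160.
x* = 1670/390 = 4.28, y* = 5160/390 = 13.23.

(4.28, 13.23)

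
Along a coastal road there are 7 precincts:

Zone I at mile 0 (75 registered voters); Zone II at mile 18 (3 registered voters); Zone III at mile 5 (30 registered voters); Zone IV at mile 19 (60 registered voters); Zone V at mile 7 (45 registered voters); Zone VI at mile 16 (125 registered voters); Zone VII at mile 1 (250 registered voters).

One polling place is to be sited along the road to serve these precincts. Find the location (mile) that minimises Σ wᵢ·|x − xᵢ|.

x = 1

For a sum of weighted absolute distances on a line, the optimum is the weighted median (not the mean). Total weight W = 588; half-weight = 294.
Sort by position and accumulate weight:
  mile 0 (Zone I, w=75) → cum 75
  mile 1 (Zone VII, w=250) → cum 325  ≥ 294 → median here
  mile 5 (Zone III, w=30) → cum 355
  mile 7 (Zone V, w=45) → cum 400
  mile 16 (Zone VI, w=125) → cum 525
  mile 18 (Zone II, w=3) → cum 528
  mile 19 (Zone IV, w=60) → cum 588
Optimal location: mile 1.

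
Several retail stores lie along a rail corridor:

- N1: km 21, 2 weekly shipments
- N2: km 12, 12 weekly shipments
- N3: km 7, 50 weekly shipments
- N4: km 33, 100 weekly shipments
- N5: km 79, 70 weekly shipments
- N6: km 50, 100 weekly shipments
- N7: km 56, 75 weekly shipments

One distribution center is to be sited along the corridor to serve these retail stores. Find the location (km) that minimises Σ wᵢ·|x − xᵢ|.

x = 50

For a sum of weighted absolute distances on a line, the optimum is the weighted median (not the mean). Total weight W = 409; half-weight = 204.5.
Sort by position and accumulate weight:
  km 7 (N3, w=50) → cum 50
  km 12 (N2, w=12) → cum 62
  km 21 (N1, w=2) → cum 64
  km 33 (N4, w=100) → cum 164
  km 50 (N6, w=100) → cum 264  ≥ 204.5 → median here
  km 56 (N7, w=75) → cum 339
  km 79 (N5, w=70) → cum 409
Optimal location: km 50.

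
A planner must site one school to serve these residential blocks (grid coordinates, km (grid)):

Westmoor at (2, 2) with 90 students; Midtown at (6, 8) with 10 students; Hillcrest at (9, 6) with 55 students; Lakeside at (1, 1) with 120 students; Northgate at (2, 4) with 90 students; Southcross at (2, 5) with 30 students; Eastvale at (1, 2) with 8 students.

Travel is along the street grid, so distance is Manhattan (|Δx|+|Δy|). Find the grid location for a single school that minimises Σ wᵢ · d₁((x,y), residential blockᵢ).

Manhattan distance separates: Σwᵢ(|x−xᵢ|+|y−yᵢ|) = Σwᵢ|x−xᵢ| + Σwᵢ|y−yᵢ|, so x and y are optimised independently as 1-D weighted medians.
Total weight W = 403; half = 201.5.
x-coordinate, sorted with cumulative weight:
  x=1 (Lakeside, w=120) cum 120
  x=1 (Eastvale, w=8) cum 128
  x=2 (Westmoor, w=90) cum 218  ← median
  x=2 (Northgate, w=90) cum 308
  x=2 (Southcross, w=30) cum 338
  x=6 (Midtown, w=10) cum 348
  x=9 (Hillcrest, w=55) cum 403
⇒ x* = 2
y-coordinate, sorted with cumulative weight:
  y=1 (Lakeside, w=120) cum 120
  y=2 (Westmoor, w=90) cum 210  ← median
  y=2 (Eastvale, w=8) cum 218
  y=4 (Northgate, w=90) cum 308
  y=5 (Southcross, w=30) cum 338
  y=6 (Hillcrest, w=55) cum 393
  y=8 (Midtown, w=10) cum 403
⇒ y* = 2

(2, 2)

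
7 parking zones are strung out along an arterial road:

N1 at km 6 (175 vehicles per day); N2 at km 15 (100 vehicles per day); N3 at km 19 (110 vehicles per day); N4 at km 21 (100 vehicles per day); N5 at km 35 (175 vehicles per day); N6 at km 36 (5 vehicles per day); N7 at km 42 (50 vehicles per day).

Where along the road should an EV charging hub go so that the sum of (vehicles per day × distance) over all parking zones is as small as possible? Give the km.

For a sum of weighted absolute distances on a line, the optimum is the weighted median (not the mean). Total weight W = 715; half-weight = 357.5.
Sort by position and accumulate weight:
  km 6 (N1, w=175) → cum 175
  km 15 (N2, w=100) → cum 275
  km 19 (N3, w=110) → cum 385  ≥ 357.5 → median here
  km 21 (N4, w=100) → cum 485
  km 35 (N5, w=175) → cum 660
  km 36 (N6, w=5) → cum 665
  km 42 (N7, w=50) → cum 715
Optimal location: km 19.

x = 19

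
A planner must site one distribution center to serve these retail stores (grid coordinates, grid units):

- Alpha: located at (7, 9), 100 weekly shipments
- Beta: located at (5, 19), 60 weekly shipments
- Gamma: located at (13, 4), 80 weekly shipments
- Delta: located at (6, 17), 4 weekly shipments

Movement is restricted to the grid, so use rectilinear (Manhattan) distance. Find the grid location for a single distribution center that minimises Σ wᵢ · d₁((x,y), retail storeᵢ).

(7, 9)

Manhattan distance separates: Σwᵢ(|x−xᵢ|+|y−yᵢ|) = Σwᵢ|x−xᵢ| + Σwᵢ|y−yᵢ|, so x and y are optimised independently as 1-D weighted medians.
Total weight W = 244; half = 122.
x-coordinate, sorted with cumulative weight:
  x=5 (Beta, w=60) cum 60
  x=6 (Delta, w=4) cum 64
  x=7 (Alpha, w=100) cum 164  ← median
  x=13 (Gamma, w=80) cum 244
⇒ x* = 7
y-coordinate, sorted with cumulative weight:
  y=4 (Gamma, w=80) cum 80
  y=9 (Alpha, w=100) cum 180  ← median
  y=17 (Delta, w=4) cum 184
  y=19 (Beta, w=60) cum 244
⇒ y* = 9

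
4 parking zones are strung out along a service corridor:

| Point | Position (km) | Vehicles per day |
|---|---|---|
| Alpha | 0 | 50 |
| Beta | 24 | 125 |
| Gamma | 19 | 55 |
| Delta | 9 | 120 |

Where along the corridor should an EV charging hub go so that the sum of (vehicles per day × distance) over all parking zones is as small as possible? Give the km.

For a sum of weighted absolute distances on a line, the optimum is the weighted median (not the mean). Total weight W = 350; half-weight = 175.
Sort by position and accumulate weight:
  km 0 (Alpha, w=50) → cum 50
  km 9 (Delta, w=120) → cum 170
  km 19 (Gamma, w=55) → cum 225  ≥ 175 → median here
  km 24 (Beta, w=125) → cum 350
Optimal location: km 19.

x = 19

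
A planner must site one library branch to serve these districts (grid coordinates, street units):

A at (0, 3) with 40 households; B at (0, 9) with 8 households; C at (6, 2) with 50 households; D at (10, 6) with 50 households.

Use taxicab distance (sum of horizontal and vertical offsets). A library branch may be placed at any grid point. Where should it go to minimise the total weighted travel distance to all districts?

(6, 3)

Manhattan distance separates: Σwᵢ(|x−xᵢ|+|y−yᵢ|) = Σwᵢ|x−xᵢ| + Σwᵢ|y−yᵢ|, so x and y are optimised independently as 1-D weighted medians.
Total weight W = 148; half = 74.
x-coordinate, sorted with cumulative weight:
  x=0 (A, w=40) cum 40
  x=0 (B, w=8) cum 48
  x=6 (C, w=50) cum 98  ← median
  x=10 (D, w=50) cum 148
⇒ x* = 6
y-coordinate, sorted with cumulative weight:
  y=2 (C, w=50) cum 50
  y=3 (A, w=40) cum 90  ← median
  y=6 (D, w=50) cum 140
  y=9 (B, w=8) cum 148
⇒ y* = 3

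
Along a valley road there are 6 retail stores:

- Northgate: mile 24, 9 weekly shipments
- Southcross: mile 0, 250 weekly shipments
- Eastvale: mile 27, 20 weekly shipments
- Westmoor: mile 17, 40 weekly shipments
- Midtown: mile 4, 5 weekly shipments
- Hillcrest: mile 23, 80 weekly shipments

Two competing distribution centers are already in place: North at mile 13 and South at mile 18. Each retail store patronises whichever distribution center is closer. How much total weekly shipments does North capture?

The indifferent point is the midpoint (13+18)/2 = 15.5; retail stores left of it (closer to North at 13) go to North, those right go to South.
  Southcross at 0 (w=250) → North
  Midtown at 4 (w=5) → North
  Westmoor at 17 (w=40) → South
  Hillcrest at 23 (w=80) → South
  Northgate at 24 (w=9) → South
  Eastvale at 27 (w=20) → South
North captures 255; South captures 149.

255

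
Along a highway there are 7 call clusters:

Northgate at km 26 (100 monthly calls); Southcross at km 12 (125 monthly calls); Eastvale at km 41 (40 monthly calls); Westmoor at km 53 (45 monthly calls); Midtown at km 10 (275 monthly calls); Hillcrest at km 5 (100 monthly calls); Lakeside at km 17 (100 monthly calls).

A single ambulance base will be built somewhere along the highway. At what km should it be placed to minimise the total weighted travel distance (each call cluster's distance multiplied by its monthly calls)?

For a sum of weighted absolute distances on a line, the optimum is the weighted median (not the mean). Total weight W = 785; half-weight = 392.5.
Sort by position and accumulate weight:
  km 5 (Hillcrest, w=100) → cum 100
  km 10 (Midtown, w=275) → cum 375
  km 12 (Southcross, w=125) → cum 500  ≥ 392.5 → median here
  km 17 (Lakeside, w=100) → cum 600
  km 26 (Northgate, w=100) → cum 700
  km 41 (Eastvale, w=40) → cum 740
  km 53 (Westmoor, w=45) → cum 785
Optimal location: km 12.

x = 12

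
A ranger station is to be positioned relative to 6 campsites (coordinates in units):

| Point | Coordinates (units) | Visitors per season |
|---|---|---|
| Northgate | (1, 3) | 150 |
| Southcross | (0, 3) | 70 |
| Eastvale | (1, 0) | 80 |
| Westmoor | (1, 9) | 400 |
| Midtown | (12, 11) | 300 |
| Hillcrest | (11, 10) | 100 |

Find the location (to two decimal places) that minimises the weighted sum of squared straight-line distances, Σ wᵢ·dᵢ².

(4.85, 7.78)

The minimiser of Σwᵢ‖p−pᵢ‖² is the weighted centroid p* = (Σwᵢpᵢ)/(Σwᵢ).
Σwᵢ = 1100.
Σwᵢxᵢ = 150·1 + 70·0 + 80·1 + 400·1 + 300·12 + 100·11 = 5330.
Σwᵢyᵢ = 150·3 + 70·3 + 80·0 + 400·9 + 300·11 + 100·10 = 8560.
x* = 5330/1100 = 4.85, y* = 8560/1100 = 7.78.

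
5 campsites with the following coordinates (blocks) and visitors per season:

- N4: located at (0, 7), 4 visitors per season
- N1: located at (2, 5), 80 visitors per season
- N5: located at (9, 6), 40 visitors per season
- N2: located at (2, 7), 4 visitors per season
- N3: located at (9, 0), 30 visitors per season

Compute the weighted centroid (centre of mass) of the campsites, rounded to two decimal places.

The minimiser of Σwᵢ‖p−pᵢ‖² is the weighted centroid p* = (Σwᵢpᵢ)/(Σwᵢ).
Σwᵢ = 158.
Σwᵢxᵢ = 4·0 + 80·2 + 40·9 + 4·2 + 30·9 = 798.
Σwᵢyᵢ = 4·7 + 80·5 + 40·6 + 4·7 + 30·0 = 696.
x* = 798/158 = 5.05, y* = 696/158 = 4.41.

(5.05, 4.41)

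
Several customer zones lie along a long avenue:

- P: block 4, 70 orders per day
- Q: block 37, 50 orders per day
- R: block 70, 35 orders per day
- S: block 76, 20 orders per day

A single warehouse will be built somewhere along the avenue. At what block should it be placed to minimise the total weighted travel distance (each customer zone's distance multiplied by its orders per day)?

x = 37

For a sum of weighted absolute distances on a line, the optimum is the weighted median (not the mean). Total weight W = 175; half-weight = 87.5.
Sort by position and accumulate weight:
  block 4 (P, w=70) → cum 70
  block 37 (Q, w=50) → cum 120  ≥ 87.5 → median here
  block 70 (R, w=35) → cum 155
  block 76 (S, w=20) → cum 175
Optimal location: block 37.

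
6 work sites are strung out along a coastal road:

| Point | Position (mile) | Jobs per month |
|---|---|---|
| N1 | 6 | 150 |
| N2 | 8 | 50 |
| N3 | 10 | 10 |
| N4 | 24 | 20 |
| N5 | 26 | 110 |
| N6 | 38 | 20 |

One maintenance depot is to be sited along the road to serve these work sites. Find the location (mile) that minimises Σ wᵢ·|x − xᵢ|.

x = 8

For a sum of weighted absolute distances on a line, the optimum is the weighted median (not the mean). Total weight W = 360; half-weight = 180.
Sort by position and accumulate weight:
  mile 6 (N1, w=150) → cum 150
  mile 8 (N2, w=50) → cum 200  ≥ 180 → median here
  mile 10 (N3, w=10) → cum 210
  mile 24 (N4, w=20) → cum 230
  mile 26 (N5, w=110) → cum 340
  mile 38 (N6, w=20) → cum 360
Optimal location: mile 8.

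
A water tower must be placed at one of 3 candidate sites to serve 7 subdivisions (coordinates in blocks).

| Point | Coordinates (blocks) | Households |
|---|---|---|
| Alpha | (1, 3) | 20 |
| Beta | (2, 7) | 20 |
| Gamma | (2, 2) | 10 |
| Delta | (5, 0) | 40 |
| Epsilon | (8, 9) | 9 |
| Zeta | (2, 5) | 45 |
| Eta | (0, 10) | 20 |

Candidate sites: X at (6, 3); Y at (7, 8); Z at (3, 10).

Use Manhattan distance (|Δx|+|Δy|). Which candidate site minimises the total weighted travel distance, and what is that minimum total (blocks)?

Total weighted distance at each candidate:
  X (6, 3): total = 1072
  Y (7, 8): total = 1408
  Z (3, 10): total = 1214
Minimum is at X with total 1072 blocks.

X, total 1072 blocks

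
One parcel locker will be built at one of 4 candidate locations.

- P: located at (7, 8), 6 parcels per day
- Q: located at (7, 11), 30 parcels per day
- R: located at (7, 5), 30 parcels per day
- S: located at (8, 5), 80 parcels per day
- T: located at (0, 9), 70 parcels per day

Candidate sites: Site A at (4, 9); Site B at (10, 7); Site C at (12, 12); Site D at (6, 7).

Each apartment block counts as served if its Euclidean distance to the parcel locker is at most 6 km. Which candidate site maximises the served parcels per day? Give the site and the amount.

Site A, covering 216

Coverage radius r = 6 km; a point is covered iff (Δx)²+(Δy)² ≤ 6² = 36.
  Site A (4, 9): covers {P, Q, R, S, T} → 216
  Site B (10, 7): covers {P, Q, R, S} → 146
  Site C (12, 12): covers {Q} → 30
  Site D (6, 7): covers {P, Q, R, S} → 146
Maximum coverage at Site A: 216 parcels per day.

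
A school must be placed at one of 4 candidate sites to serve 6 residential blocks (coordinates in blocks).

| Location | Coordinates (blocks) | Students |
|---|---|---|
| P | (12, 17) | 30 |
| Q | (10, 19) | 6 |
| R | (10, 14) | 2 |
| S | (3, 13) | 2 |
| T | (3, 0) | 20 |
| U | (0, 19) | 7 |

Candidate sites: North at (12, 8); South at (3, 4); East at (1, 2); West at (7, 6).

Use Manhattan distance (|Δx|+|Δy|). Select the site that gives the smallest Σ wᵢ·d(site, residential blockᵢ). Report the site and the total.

North, total 893 blocks

Total weighted distance at each candidate:
  North (12, 8): total = 893
  South (3, 4): total = 1050
  East (1, 2): total = 1210
  West (7, 6): total = 960
Minimum is at North with total 893 blocks.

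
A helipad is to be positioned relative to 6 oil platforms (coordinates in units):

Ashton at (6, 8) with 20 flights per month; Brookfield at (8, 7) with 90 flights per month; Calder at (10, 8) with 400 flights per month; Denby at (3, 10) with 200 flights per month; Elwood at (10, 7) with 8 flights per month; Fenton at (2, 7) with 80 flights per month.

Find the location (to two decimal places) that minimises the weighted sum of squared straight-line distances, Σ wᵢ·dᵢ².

The minimiser of Σwᵢ‖p−pᵢ‖² is the weighted centroid p* = (Σwᵢpᵢ)/(Σwᵢ).
Σwᵢ = 798.
Σwᵢxᵢ = 20·6 + 90·8 + 400·10 + 200·3 + 8·10 + 80·2 = 5680.
Σwᵢyᵢ = 20·8 + 90·7 + 400·8 + 200·10 + 8·7 + 80·7 = 6606.
x* = 5680/798 = 7.12, y* = 6606/798 = 8.28.

(7.12, 8.28)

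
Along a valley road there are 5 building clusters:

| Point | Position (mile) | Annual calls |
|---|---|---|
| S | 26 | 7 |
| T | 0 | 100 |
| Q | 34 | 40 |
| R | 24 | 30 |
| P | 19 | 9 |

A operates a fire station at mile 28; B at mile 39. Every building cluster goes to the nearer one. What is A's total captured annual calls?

146

The indifferent point is the midpoint (28+39)/2 = 33.5; building clusters left of it (closer to A at 28) go to A, those right go to B.
  T at 0 (w=100) → A
  P at 19 (w=9) → A
  R at 24 (w=30) → A
  S at 26 (w=7) → A
  Q at 34 (w=40) → B
A captures 146; B captures 40.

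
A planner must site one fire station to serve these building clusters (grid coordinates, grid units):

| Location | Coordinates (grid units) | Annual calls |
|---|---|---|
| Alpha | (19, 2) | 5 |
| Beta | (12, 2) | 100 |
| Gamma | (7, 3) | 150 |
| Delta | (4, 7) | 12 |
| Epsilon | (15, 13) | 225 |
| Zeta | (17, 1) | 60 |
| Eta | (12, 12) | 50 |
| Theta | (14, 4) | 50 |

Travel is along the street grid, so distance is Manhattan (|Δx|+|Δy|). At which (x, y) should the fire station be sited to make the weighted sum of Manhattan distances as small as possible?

Manhattan distance separates: Σwᵢ(|x−xᵢ|+|y−yᵢ|) = Σwᵢ|x−xᵢ| + Σwᵢ|y−yᵢ|, so x and y are optimised independently as 1-D weighted medians.
Total weight W = 652; half = 326.
x-coordinate, sorted with cumulative weight:
  x=4 (Delta, w=12) cum 12
  x=7 (Gamma, w=150) cum 162
  x=12 (Beta, w=100) cum 262
  x=12 (Eta, w=50) cum 312
  x=14 (Theta, w=50) cum 362  ← median
  x=15 (Epsilon, w=225) cum 587
  x=17 (Zeta, w=60) cum 647
  x=19 (Alpha, w=5) cum 652
⇒ x* = 14
y-coordinate, sorted with cumulative weight:
  y=1 (Zeta, w=60) cum 60
  y=2 (Alpha, w=5) cum 65
  y=2 (Beta, w=100) cum 165
  y=3 (Gamma, w=150) cum 315
  y=4 (Theta, w=50) cum 365  ← median
  y=7 (Delta, w=12) cum 377
  y=12 (Eta, w=50) cum 427
  y=13 (Epsilon, w=225) cum 652
⇒ y* = 4

(14, 4)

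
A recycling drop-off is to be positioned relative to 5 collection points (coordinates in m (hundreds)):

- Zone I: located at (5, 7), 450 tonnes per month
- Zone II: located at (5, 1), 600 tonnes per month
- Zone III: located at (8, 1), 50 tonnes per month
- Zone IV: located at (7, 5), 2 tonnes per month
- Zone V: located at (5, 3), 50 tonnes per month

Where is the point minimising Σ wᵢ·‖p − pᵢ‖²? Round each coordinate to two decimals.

(5.13, 3.44)

The minimiser of Σwᵢ‖p−pᵢ‖² is the weighted centroid p* = (Σwᵢpᵢ)/(Σwᵢ).
Σwᵢ = 1152.
Σwᵢxᵢ = 450·5 + 600·5 + 50·8 + 2·7 + 50·5 = 5914.
Σwᵢyᵢ = 450·7 + 600·1 + 50·1 + 2·5 + 50·3 = 3960.
x* = 5914/1152 = 5.13, y* = 3960/1152 = 3.44.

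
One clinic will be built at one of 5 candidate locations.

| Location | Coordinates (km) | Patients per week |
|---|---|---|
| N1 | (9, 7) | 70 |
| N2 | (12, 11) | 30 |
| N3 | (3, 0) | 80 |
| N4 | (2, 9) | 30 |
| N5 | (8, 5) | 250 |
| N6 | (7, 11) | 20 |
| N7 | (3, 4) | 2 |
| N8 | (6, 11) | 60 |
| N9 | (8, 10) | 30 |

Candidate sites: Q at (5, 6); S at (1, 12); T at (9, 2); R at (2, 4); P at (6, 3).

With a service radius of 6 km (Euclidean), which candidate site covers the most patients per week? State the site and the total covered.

Coverage radius r = 6 km; a point is covered iff (Δx)²+(Δy)² ≤ 6² = 36.
  Q (5, 6): covers {N1, N4, N5, N6, N7, N8, N9} → 462
  S (1, 12): covers {N4, N8} → 90
  T (9, 2): covers {N1, N5} → 320
  R (2, 4): covers {N3, N4, N7} → 112
  P (6, 3): covers {N1, N3, N5, N7} → 402
Maximum coverage at Q: 462 patients per week.

Q, covering 462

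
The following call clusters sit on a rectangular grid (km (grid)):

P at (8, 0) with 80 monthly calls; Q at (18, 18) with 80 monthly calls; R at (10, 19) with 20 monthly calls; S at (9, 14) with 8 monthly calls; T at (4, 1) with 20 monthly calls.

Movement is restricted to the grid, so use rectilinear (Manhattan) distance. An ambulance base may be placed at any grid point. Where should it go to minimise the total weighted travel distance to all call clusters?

Manhattan distance separates: Σwᵢ(|x−xᵢ|+|y−yᵢ|) = Σwᵢ|x−xᵢ| + Σwᵢ|y−yᵢ|, so x and y are optimised independently as 1-D weighted medians.
Total weight W = 208; half = 104.
x-coordinate, sorted with cumulative weight:
  x=4 (T, w=20) cum 20
  x=8 (P, w=80) cum 100
  x=9 (S, w=8) cum 108  ← median
  x=10 (R, w=20) cum 128
  x=18 (Q, w=80) cum 208
⇒ x* = 9
y-coordinate, sorted with cumulative weight:
  y=0 (P, w=80) cum 80
  y=1 (T, w=20) cum 100
  y=14 (S, w=8) cum 108  ← median
  y=18 (Q, w=80) cum 188
  y=19 (R, w=20) cum 208
⇒ y* = 14

(9, 14)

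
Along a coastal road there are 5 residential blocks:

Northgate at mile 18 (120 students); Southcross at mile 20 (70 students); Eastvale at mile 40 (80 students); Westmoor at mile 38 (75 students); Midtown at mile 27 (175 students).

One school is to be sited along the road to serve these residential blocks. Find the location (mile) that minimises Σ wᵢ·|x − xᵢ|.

For a sum of weighted absolute distances on a line, the optimum is the weighted median (not the mean). Total weight W = 520; half-weight = 260.
Sort by position and accumulate weight:
  mile 18 (Northgate, w=120) → cum 120
  mile 20 (Southcross, w=70) → cum 190
  mile 27 (Midtown, w=175) → cum 365  ≥ 260 → median here
  mile 38 (Westmoor, w=75) → cum 440
  mile 40 (Eastvale, w=80) → cum 520
Optimal location: mile 27.

x = 27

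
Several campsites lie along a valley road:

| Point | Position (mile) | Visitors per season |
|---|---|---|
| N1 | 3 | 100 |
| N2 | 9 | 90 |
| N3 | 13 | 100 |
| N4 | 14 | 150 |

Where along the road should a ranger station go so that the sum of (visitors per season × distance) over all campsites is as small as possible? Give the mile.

For a sum of weighted absolute distances on a line, the optimum is the weighted median (not the mean). Total weight W = 440; half-weight = 220.
Sort by position and accumulate weight:
  mile 3 (N1, w=100) → cum 100
  mile 9 (N2, w=90) → cum 190
  mile 13 (N3, w=100) → cum 290  ≥ 220 → median here
  mile 14 (N4, w=150) → cum 440
Optimal location: mile 13.

x = 13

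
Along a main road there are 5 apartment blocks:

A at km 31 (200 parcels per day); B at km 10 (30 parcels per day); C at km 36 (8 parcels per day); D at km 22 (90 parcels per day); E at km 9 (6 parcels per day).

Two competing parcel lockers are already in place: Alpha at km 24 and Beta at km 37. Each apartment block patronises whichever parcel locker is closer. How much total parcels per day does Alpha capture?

126

The indifferent point is the midpoint (24+37)/2 = 30.5; apartment blocks left of it (closer to Alpha at 24) go to Alpha, those right go to Beta.
  E at 9 (w=6) → Alpha
  B at 10 (w=30) → Alpha
  D at 22 (w=90) → Alpha
  A at 31 (w=200) → Beta
  C at 36 (w=8) → Beta
Alpha captures 126; Beta captures 208.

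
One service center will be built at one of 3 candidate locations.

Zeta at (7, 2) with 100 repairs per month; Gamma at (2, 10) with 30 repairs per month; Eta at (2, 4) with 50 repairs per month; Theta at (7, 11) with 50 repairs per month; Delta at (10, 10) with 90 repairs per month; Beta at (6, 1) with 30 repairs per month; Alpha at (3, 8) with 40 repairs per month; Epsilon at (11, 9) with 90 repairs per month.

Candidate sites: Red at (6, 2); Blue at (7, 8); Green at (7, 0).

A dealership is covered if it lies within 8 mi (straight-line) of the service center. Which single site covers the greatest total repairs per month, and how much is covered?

Coverage radius r = 8 mi; a point is covered iff (Δx)²+(Δy)² ≤ 8² = 64.
  Red (6, 2): covers {Zeta, Eta, Beta, Alpha} → 220
  Blue (7, 8): covers {Zeta, Gamma, Eta, Theta, Delta, Beta, Alpha, Epsilon} → 480
  Green (7, 0): covers {Zeta, Eta, Beta} → 180
Maximum coverage at Blue: 480 repairs per month.

Blue, covering 480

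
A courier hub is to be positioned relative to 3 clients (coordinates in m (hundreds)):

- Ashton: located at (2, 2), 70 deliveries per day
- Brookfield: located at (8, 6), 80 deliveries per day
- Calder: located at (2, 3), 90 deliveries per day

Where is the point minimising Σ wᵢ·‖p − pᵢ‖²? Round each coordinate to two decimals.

The minimiser of Σwᵢ‖p−pᵢ‖² is the weighted centroid p* = (Σwᵢpᵢ)/(Σwᵢ).
Σwᵢ = 240.
Σwᵢxᵢ = 70·2 + 80·8 + 90·2 = 960.
Σwᵢyᵢ = 70·2 + 80·6 + 90·3 = 890.
x* = 960/240 = 4.00, y* = 890/240 = 3.71.

(4.00, 3.71)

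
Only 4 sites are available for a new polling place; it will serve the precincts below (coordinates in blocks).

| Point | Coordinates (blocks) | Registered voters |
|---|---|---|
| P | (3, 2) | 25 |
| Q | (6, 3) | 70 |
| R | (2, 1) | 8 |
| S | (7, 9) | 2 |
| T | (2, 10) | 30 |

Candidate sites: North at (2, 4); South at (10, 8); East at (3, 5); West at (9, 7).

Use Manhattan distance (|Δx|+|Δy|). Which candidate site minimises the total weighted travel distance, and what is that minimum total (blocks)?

North, total 649 blocks

Total weighted distance at each candidate:
  North (2, 4): total = 649
  South (10, 8): total = 1383
  East (3, 5): total = 661
  West (9, 7): total = 1177
Minimum is at North with total 649 blocks.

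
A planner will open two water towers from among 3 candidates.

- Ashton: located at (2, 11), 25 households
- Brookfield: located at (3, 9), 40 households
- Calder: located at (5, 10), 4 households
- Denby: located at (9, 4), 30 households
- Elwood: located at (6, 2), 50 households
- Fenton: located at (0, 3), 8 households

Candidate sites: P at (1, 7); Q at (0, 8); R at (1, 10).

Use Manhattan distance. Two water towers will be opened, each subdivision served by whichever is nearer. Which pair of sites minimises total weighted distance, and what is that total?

Evaluate every pair (each demand assigned to the nearer of the two):
  {P, R}: total = 1056
  {P, Q}: total = 1183
  {Q, R}: total = 1216
Best pair: {P, R} with total 1056.

{P, R}, total 1056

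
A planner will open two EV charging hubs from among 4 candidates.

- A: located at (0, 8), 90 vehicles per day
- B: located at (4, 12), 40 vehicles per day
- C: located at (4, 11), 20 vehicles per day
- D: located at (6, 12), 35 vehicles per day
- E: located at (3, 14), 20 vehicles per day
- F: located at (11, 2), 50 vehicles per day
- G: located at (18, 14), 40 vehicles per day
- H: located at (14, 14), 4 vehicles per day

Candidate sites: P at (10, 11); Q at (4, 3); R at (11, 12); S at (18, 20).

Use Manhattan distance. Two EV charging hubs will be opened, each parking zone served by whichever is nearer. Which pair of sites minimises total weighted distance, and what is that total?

{Q, R}, total 2405

Evaluate every pair (each demand assigned to the nearer of the two):
  {Q, R}: total = 2405
  {P, Q}: total = 2453
  {Q, S}: total = 2635
  {P, S}: total = 2713
  {P, R}: total = 2825
  {R, S}: total = 2925
Best pair: {Q, R} with total 2405.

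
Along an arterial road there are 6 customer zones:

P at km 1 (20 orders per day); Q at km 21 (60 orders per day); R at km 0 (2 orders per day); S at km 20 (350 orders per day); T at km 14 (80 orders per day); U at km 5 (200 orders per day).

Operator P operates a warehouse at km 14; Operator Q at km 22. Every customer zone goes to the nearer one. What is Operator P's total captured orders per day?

The indifferent point is the midpoint (14+22)/2 = 18; customer zones left of it (closer to Operator P at 14) go to Operator P, those right go to Operator Q.
  R at 0 (w=2) → Operator P
  P at 1 (w=20) → Operator P
  U at 5 (w=200) → Operator P
  T at 14 (w=80) → Operator P
  S at 20 (w=350) → Operator Q
  Q at 21 (w=60) → Operator Q
Operator P captures 302; Operator Q captures 410.

302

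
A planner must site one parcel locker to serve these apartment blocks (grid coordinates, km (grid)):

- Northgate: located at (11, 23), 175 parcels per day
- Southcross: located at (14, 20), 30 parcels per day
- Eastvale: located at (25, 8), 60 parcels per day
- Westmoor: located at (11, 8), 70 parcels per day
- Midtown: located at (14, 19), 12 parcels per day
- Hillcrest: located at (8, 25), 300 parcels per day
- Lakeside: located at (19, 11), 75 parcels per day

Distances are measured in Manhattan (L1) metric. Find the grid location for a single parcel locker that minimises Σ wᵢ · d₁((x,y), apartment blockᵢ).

(11, 23)

Manhattan distance separates: Σwᵢ(|x−xᵢ|+|y−yᵢ|) = Σwᵢ|x−xᵢ| + Σwᵢ|y−yᵢ|, so x and y are optimised independently as 1-D weighted medians.
Total weight W = 722; half = 361.
x-coordinate, sorted with cumulative weight:
  x=8 (Hillcrest, w=300) cum 300
  x=11 (Northgate, w=175) cum 475  ← median
  x=11 (Westmoor, w=70) cum 545
  x=14 (Southcross, w=30) cum 575
  x=14 (Midtown, w=12) cum 587
  x=19 (Lakeside, w=75) cum 662
  x=25 (Eastvale, w=60) cum 722
⇒ x* = 11
y-coordinate, sorted with cumulative weight:
  y=8 (Eastvale, w=60) cum 60
  y=8 (Westmoor, w=70) cum 130
  y=11 (Lakeside, w=75) cum 205
  y=19 (Midtown, w=12) cum 217
  y=20 (Southcross, w=30) cum 247
  y=23 (Northgate, w=175) cum 422  ← median
  y=25 (Hillcrest, w=300) cum 722
⇒ y* = 23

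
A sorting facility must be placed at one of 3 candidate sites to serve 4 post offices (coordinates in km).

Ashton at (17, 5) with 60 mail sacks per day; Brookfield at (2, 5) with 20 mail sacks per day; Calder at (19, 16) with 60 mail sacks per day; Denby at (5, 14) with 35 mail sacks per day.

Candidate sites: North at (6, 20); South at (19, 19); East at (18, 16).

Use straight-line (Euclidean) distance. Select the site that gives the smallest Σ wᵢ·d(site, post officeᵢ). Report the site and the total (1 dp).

East, total 1571.4 km

Total weighted distance at each candidate:
  North (6, 20): total = 2455.5
  South (19, 19): total = 1989.3
  East (18, 16): total = 1571.4
Minimum is at East with total 1571.4 km.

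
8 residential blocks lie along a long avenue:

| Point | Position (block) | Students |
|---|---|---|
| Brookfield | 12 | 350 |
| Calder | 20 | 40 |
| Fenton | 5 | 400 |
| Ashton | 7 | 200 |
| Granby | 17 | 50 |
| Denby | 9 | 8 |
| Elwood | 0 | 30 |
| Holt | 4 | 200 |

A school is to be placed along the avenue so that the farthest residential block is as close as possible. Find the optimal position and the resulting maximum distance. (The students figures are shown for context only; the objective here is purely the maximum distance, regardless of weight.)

location 10, max distance 10

The 1-center on a line is the midpoint of the two extreme points: leftmost at 0, rightmost at 20.
Optimal location = (0 + 20)/2 = 10; maximum distance = (20 − 0)/2 = 10.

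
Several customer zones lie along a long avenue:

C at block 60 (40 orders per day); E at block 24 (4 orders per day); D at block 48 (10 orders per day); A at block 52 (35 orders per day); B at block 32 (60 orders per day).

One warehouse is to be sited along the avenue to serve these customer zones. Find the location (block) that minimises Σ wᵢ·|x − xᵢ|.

x = 52

For a sum of weighted absolute distances on a line, the optimum is the weighted median (not the mean). Total weight W = 149; half-weight = 74.5.
Sort by position and accumulate weight:
  block 24 (E, w=4) → cum 4
  block 32 (B, w=60) → cum 64
  block 48 (D, w=10) → cum 74
  block 52 (A, w=35) → cum 109  ≥ 74.5 → median here
  block 60 (C, w=40) → cum 149
Optimal location: block 52.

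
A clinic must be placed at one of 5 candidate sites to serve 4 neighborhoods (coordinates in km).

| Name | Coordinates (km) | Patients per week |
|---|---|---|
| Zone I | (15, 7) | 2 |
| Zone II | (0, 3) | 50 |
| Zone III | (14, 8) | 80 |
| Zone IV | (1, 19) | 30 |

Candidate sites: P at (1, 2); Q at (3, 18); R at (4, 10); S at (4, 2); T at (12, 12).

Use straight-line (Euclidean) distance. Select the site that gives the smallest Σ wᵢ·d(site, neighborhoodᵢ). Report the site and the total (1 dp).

T, total 1510.6 km

Total weighted distance at each candidate:
  P (1, 2): total = 1755.9
  Q (3, 18): total = 2053.8
  R (4, 10): total = 1526.4
  S (4, 2): total = 1681.2
  T (12, 12): total = 1510.6
Minimum is at T with total 1510.6 km.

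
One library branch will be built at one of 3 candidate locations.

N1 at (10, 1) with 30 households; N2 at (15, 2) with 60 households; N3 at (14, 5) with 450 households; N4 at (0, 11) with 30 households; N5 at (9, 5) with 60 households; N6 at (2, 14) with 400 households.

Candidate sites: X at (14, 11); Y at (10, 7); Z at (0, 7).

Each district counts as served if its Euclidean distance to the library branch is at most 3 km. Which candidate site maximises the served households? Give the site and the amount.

Y, covering 60

Coverage radius r = 3 km; a point is covered iff (Δx)²+(Δy)² ≤ 3² = 9.
  X (14, 11): covers {none} → 0
  Y (10, 7): covers {N5} → 60
  Z (0, 7): covers {none} → 0
Maximum coverage at Y: 60 households.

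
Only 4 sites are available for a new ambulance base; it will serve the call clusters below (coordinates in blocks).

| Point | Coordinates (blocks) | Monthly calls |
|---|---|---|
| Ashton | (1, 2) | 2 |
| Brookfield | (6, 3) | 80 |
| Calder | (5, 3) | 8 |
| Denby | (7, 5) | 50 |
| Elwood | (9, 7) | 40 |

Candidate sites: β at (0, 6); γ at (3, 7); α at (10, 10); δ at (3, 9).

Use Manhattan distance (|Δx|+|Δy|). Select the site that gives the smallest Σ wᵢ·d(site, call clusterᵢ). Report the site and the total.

γ, total 1162 blocks

Total weighted distance at each candidate:
  β (0, 6): total = 1594
  γ (3, 7): total = 1162
  α (10, 10): total = 1570
  δ (3, 9): total = 1522
Minimum is at γ with total 1162 blocks.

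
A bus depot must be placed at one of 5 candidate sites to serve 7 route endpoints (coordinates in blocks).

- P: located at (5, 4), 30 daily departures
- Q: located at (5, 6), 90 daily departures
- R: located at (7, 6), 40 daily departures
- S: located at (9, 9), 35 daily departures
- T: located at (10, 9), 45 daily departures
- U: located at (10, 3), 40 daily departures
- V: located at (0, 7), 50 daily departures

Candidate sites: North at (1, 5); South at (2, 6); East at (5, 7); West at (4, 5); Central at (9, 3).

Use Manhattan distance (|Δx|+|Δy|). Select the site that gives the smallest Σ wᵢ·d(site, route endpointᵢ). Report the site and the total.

East, total 1435 blocks

Total weighted distance at each candidate:
  North (1, 5): total = 2475
  South (2, 6): total = 2055
  East (5, 7): total = 1435
  West (4, 5): total = 1785
  Central (9, 3): total = 2195
Minimum is at East with total 1435 blocks.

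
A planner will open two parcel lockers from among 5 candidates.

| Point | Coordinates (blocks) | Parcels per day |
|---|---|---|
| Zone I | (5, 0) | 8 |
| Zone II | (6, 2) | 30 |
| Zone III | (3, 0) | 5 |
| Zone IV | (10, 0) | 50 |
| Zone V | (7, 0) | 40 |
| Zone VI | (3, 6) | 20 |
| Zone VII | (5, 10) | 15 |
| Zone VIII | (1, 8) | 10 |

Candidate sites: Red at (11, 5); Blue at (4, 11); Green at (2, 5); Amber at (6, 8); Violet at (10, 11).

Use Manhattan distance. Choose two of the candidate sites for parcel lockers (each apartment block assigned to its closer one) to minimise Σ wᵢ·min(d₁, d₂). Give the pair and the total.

{Red, Amber}, total 1162

Evaluate every pair (each demand assigned to the nearer of the two):
  {Red, Amber}: total = 1162
  {Red, Green}: total = 1164
  {Red, Blue}: total = 1258
  {Green, Amber}: total = 1359
  {Amber, Violet}: total = 1412
  {Green, Violet}: total = 1424
  {Red, Violet}: total = 1443
  {Blue, Amber}: total = 1447
  {Blue, Green}: total = 1464
  {Blue, Violet}: total = 1806
Best pair: {Red, Amber} with total 1162.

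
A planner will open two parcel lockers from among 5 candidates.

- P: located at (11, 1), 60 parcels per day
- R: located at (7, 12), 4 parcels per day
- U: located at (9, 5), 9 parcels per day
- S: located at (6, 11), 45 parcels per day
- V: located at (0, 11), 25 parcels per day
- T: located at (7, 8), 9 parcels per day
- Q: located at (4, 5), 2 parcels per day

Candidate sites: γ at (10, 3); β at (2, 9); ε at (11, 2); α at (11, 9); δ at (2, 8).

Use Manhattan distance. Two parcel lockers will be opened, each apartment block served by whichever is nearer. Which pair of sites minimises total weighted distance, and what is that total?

{β, ε}, total 573

Evaluate every pair (each demand assigned to the nearer of the two):
  {β, ε}: total = 573
  {ε, δ}: total = 636
  {γ, β}: total = 675
  {γ, δ}: total = 738
  {ε, α}: total = 838
  {γ, α}: total = 936
  {β, α}: total = 989
  {α, δ}: total = 1057
  {γ, ε}: total = 1213
  {β, δ}: total = 1507
Best pair: {β, ε} with total 573.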